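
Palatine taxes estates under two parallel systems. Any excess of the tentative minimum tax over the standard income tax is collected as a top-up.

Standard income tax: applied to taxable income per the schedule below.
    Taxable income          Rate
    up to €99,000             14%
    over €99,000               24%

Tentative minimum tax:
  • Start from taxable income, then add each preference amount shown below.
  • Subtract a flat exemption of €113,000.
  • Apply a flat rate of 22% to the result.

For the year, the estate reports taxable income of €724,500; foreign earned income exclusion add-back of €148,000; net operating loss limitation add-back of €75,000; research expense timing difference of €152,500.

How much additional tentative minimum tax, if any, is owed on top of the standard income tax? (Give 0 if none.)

Standard income tax:
  €99,000 × 14% = €13,860
  €625,500 × 24% = €150,120
  → €163,980

Tentative minimum tax:
  Adjusted income: €724,500 + €148,000 + €75,000 + €152,500 = €1,100,000
  Less exemption €113,000 → base €987,000
  €987,000 × 22% = €217,140

Excess of tentative minimum tax over standard income tax: €217,140 − €163,980 = €53,160.

€53,160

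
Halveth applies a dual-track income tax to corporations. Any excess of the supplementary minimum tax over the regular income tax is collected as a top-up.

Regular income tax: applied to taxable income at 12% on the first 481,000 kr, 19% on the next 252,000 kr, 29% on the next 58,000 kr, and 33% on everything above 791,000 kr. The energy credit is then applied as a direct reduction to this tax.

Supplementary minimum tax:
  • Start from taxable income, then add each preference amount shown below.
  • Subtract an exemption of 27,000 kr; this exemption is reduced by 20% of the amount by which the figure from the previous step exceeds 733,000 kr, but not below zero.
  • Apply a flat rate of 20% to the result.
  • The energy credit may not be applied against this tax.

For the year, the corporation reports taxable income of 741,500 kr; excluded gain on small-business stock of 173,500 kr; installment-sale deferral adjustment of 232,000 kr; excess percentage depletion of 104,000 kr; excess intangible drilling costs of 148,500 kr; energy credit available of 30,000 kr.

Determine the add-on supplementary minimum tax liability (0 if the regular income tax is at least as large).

201,835 kr

Supplementary minimum tax:
  Adjusted income: 741,500 kr + 173,500 kr + 232,000 kr + 104,000 kr + 148,500 kr = 1,399,500 kr
  Exemption: 20% × (1,399,500 kr − 733,000 kr) = 133,300 kr ≥ 27,000 kr, so the exemption is fully phased out
  Base: 1,399,500 kr − 0 kr = 1,399,500 kr
  1,399,500 kr × 20% = 279,900 kr

Regular income tax:
  481,000 kr × 12% = 57,720 kr
  252,000 kr × 19% = 47,880 kr
  8,500 kr × 29% = 2,465 kr
  → 108,065 kr
  Less energy credit 30,000 kr → 78,065 kr

Excess of supplementary minimum tax over regular income tax: 279,900 kr − 78,065 kr = 201,835 kr.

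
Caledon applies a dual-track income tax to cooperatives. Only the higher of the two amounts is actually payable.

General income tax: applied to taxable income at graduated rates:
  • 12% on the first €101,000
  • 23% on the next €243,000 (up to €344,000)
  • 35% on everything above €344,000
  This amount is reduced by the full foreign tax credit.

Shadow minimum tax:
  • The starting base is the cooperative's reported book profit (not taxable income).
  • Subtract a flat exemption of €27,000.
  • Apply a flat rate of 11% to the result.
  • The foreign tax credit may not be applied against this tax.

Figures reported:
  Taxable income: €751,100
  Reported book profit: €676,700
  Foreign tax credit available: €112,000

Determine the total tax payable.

€98,495

Shadow minimum tax:
  Base (reported book profit): €676,700
  Less exemption €27,000 → base €649,700
  €649,700 × 11% = €71,467

General income tax:
  €101,000 × 12% = €12,120
  €243,000 × 23% = €55,890
  €407,100 × 35% = €142,485
  → €210,495
  Less foreign tax credit €112,000 → €98,495

€98,495 > €71,467, so the general income tax governs.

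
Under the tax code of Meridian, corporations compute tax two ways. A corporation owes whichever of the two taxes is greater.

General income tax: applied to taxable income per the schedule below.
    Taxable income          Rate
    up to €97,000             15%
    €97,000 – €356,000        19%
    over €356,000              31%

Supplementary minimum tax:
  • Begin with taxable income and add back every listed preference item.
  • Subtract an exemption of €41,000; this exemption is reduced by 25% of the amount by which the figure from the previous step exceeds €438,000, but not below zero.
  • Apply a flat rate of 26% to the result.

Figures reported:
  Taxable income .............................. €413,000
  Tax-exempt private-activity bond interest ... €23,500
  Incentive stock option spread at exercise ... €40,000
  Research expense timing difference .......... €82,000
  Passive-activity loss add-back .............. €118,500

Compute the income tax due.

Supplementary minimum tax:
  Adjusted income: €413,000 + €23,500 + €40,000 + €82,000 + €118,500 = €677,000
  Exemption: 25% × (€677,000 − €438,000) = €59,750 ≥ €41,000, so the exemption is fully phased out
  Base: €677,000 − €0 = €677,000
  €677,000 × 26% = €176,020

General income tax:
  €97,000 × 15% = €14,550
  €259,000 × 19% = €49,210
  €57,000 × 31% = €17,670
  → €81,430

€176,020 > €81,430, so the supplementary minimum tax is the binding amount.

€176,020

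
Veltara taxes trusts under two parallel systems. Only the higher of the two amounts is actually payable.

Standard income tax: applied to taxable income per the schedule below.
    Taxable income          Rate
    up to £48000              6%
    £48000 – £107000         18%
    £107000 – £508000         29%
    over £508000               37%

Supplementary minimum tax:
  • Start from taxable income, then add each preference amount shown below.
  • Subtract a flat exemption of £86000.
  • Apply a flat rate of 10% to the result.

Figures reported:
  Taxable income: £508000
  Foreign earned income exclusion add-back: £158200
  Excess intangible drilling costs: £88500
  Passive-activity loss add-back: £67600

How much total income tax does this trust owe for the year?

£129790

Standard income tax:
  £48000 × 6% = £2880
  £59000 × 18% = £10620
  £401000 × 29% = £116290
  → £129790

Supplementary minimum tax:
  Adjusted income: £508000 + £158200 + £88500 + £67600 = £822300
  Less exemption £86000 → base £736300
  £736300 × 10% = £73630

£129790 > £73630, so the standard income tax governs.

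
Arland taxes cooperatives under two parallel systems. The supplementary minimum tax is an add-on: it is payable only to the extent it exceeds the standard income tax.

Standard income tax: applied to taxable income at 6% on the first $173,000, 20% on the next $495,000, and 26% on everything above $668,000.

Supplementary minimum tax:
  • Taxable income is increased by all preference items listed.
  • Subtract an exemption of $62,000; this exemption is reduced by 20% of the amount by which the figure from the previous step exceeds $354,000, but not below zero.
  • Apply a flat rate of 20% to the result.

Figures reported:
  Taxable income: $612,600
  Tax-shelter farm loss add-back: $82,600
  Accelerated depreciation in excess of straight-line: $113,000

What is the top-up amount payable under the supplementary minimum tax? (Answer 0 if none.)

Supplementary minimum tax:
  Adjusted income: $612,600 + $82,600 + $113,000 = $808,200
  Exemption: 20% × ($808,200 − $354,000) = $90,840 ≥ $62,000, so the exemption is fully phased out
  Base: $808,200 − $0 = $808,200
  $808,200 × 20% = $161,640

Standard income tax:
  $173,000 × 6% = $10,380
  $439,600 × 20% = $87,920
  → $98,300

Excess of supplementary minimum tax over standard income tax: $161,640 − $98,300 = $63,340.

$63,340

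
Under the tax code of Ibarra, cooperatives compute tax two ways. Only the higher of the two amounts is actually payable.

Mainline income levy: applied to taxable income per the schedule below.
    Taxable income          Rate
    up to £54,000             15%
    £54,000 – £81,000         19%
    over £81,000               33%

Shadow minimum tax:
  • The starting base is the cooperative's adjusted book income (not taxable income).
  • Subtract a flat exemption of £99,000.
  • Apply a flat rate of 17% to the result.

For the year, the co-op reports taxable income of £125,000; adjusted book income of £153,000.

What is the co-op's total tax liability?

£27,750

Shadow minimum tax:
  Base (adjusted book income): £153,000
  Less exemption £99,000 → base £54,000
  £54,000 × 17% = £9,180

Mainline income levy:
  £54,000 × 15% = £8,100
  £27,000 × 19% = £5,130
  £44,000 × 33% = £14,520
  → £27,750

£27,750 > £9,180, so the mainline income levy governs.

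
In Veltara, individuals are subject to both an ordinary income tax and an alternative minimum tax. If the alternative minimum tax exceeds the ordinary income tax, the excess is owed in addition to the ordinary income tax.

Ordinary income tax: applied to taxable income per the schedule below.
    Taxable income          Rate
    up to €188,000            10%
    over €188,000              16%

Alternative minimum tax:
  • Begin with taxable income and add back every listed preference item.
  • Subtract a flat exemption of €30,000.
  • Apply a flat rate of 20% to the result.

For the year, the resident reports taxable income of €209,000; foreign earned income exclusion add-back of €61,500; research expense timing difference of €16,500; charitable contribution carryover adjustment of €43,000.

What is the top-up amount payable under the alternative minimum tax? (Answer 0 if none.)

Ordinary income tax:
  €188,000 × 10% = €18,800
  €21,000 × 16% = €3,360
  → €22,160

Alternative minimum tax:
  Adjusted income: €209,000 + €61,500 + €16,500 + €43,000 = €330,000
  Less exemption €30,000 → base €300,000
  €300,000 × 20% = €60,000

Excess of alternative minimum tax over ordinary income tax: €60,000 − €22,160 = €37,840.

€37,840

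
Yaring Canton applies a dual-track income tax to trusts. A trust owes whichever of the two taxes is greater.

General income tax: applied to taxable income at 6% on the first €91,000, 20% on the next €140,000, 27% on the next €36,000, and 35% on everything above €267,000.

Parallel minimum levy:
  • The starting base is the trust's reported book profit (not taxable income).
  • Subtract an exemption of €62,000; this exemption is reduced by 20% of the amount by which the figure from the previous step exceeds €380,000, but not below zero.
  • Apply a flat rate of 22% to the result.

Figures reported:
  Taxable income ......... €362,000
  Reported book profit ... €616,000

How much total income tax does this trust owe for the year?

General income tax:
  €91,000 × 6% = €5,460
  €140,000 × 20% = €28,000
  €36,000 × 27% = €9,720
  €95,000 × 35% = €33,250
  → €76,430

Parallel minimum levy:
  Base (reported book profit): €616,000
  Exemption: €62,000 − 20% × (€616,000 − €380,000) = €62,000 − €47,200 = €14,800
  Base: €616,000 − €14,800 = €601,200
  €601,200 × 22% = €132,264

€132,264 > €76,430, so the parallel minimum levy is the binding amount.

€132,264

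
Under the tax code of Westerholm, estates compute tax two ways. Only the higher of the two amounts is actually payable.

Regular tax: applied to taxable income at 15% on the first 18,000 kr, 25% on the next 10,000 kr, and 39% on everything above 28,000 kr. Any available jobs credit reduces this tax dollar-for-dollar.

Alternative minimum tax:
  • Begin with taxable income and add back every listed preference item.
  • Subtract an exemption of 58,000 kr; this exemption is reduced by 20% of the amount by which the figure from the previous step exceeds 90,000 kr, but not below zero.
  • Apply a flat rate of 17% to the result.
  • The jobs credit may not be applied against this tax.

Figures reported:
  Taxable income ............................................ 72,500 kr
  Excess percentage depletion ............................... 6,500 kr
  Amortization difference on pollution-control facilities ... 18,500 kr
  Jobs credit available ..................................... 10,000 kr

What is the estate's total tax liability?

12,555 kr

Regular tax:
  18,000 kr × 15% = 2,700 kr
  10,000 kr × 25% = 2,500 kr
  44,500 kr × 39% = 17,355 kr
  → 22,555 kr
  Less jobs credit 10,000 kr → 12,555 kr

Alternative minimum tax:
  Adjusted income: 72,500 kr + 6,500 kr + 18,500 kr = 97,500 kr
  Exemption: 58,000 kr − 20% × (97,500 kr − 90,000 kr) = 58,000 kr − 1,500 kr = 56,500 kr
  Base: 97,500 kr − 56,500 kr = 41,000 kr
  41,000 kr × 17% = 6,970 kr

12,555 kr > 6,970 kr, so the regular tax governs.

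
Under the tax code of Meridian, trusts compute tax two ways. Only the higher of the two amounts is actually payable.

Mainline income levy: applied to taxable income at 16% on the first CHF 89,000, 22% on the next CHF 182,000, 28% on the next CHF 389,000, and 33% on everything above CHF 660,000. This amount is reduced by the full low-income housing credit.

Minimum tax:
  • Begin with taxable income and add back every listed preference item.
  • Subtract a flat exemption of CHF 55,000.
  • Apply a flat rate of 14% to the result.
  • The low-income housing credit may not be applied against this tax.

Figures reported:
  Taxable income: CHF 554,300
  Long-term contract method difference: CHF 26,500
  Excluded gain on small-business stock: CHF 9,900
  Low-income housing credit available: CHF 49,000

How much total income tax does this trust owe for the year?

Minimum tax:
  Adjusted income: CHF 554,300 + CHF 26,500 + CHF 9,900 = CHF 590,700
  Less exemption CHF 55,000 → base CHF 535,700
  CHF 535,700 × 14% = CHF 74,998

Mainline income levy:
  CHF 89,000 × 16% = CHF 14,240
  CHF 182,000 × 22% = CHF 40,040
  CHF 283,300 × 28% = CHF 79,324
  → CHF 133,604
  Less low-income housing credit CHF 49,000 → CHF 84,604

CHF 84,604 > CHF 74,998, so the mainline income levy governs.

CHF 84,604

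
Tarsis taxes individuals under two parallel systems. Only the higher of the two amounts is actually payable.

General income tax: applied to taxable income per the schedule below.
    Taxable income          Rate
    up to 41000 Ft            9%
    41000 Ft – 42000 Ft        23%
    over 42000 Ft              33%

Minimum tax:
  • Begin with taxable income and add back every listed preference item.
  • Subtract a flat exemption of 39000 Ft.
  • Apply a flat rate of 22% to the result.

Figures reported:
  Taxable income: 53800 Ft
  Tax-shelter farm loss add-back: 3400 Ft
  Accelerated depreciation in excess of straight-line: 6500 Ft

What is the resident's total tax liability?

General income tax:
  41000 Ft × 9% = 3690 Ft
  1000 Ft × 23% = 230 Ft
  11800 Ft × 33% = 3894 Ft
  → 7814 Ft

Minimum tax:
  Adjusted income: 53800 Ft + 3400 Ft + 6500 Ft = 63700 Ft
  Less exemption 39000 Ft → base 24700 Ft
  24700 Ft × 22% = 5434 Ft

7814 Ft > 5434 Ft, so the general income tax governs.

7814 Ft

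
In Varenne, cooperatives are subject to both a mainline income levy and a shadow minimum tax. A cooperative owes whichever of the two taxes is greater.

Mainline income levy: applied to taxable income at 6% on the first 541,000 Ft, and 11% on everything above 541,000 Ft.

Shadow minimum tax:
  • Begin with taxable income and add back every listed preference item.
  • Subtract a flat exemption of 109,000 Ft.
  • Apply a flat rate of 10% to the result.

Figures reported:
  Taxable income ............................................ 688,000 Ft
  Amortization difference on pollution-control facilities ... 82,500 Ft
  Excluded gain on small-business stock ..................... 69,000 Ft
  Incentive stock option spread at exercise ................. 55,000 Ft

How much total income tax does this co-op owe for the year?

78,550 Ft

Mainline income levy:
  541,000 Ft × 6% = 32,460 Ft
  147,000 Ft × 11% = 16,170 Ft
  → 48,630 Ft

Shadow minimum tax:
  Adjusted income: 688,000 Ft + 82,500 Ft + 69,000 Ft + 55,000 Ft = 894,500 Ft
  Less exemption 109,000 Ft → base 785,500 Ft
  785,500 Ft × 10% = 78,550 Ft

78,550 Ft > 48,630 Ft, so the shadow minimum tax is the binding amount.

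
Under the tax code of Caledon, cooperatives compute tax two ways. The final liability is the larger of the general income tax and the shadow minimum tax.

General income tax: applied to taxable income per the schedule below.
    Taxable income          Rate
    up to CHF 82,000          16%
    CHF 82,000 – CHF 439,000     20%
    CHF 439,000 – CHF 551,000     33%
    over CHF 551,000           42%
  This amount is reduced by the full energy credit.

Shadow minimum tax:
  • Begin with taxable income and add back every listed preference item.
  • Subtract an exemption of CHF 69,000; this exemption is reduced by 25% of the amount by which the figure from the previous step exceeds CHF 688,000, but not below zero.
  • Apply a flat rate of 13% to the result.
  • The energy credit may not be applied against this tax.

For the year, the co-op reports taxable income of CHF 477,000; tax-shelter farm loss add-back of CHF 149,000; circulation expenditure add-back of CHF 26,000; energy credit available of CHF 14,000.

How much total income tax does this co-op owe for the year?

CHF 83,060

General income tax:
  CHF 82,000 × 16% = CHF 13,120
  CHF 357,000 × 20% = CHF 71,400
  CHF 38,000 × 33% = CHF 12,540
  → CHF 97,060
  Less energy credit CHF 14,000 → CHF 83,060

Shadow minimum tax:
  Adjusted income: CHF 477,000 + CHF 149,000 + CHF 26,000 = CHF 652,000
  Exemption: CHF 652,000 ≤ CHF 688,000, so full CHF 69,000 applies
  Base: CHF 652,000 − CHF 69,000 = CHF 583,000
  CHF 583,000 × 13% = CHF 75,790

CHF 83,060 > CHF 75,790, so the general income tax governs.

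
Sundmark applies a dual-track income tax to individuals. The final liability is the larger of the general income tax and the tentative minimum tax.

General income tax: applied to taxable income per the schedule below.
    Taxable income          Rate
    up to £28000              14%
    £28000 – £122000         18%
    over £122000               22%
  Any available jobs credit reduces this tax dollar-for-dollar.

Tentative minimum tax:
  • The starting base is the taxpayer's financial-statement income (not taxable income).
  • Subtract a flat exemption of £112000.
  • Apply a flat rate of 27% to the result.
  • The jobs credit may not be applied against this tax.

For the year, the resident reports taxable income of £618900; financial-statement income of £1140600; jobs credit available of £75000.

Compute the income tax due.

£277722

General income tax:
  £28000 × 14% = £3920
  £94000 × 18% = £16920
  £496900 × 22% = £109318
  → £130158
  Less jobs credit £75000 → £55158

Tentative minimum tax:
  Base (financial-statement income): £1140600
  Less exemption £112000 → base £1028600
  £1028600 × 27% = £277722

£277722 > £55158, so the tentative minimum tax is the binding amount.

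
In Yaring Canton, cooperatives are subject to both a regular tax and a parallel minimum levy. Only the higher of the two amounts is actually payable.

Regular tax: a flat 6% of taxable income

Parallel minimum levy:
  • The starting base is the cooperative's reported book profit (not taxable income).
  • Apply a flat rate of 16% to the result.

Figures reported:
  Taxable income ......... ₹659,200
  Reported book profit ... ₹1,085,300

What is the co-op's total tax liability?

Regular tax:
  ₹659,200 × 6% = ₹39,552

Parallel minimum levy:
  Base (reported book profit): ₹1,085,300
  ₹1,085,300 × 16% = ₹173,648

₹173,648 > ₹39,552, so the parallel minimum levy is the binding amount.

₹173,648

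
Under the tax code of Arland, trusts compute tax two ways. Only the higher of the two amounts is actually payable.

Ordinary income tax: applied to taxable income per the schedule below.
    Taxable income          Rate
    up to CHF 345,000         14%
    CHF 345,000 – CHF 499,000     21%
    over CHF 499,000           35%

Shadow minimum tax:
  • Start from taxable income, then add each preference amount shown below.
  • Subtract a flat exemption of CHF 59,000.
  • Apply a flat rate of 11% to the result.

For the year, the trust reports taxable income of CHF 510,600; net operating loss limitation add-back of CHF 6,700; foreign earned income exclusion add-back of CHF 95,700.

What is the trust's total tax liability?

CHF 84,700

Shadow minimum tax:
  Adjusted income: CHF 510,600 + CHF 6,700 + CHF 95,700 = CHF 613,000
  Less exemption CHF 59,000 → base CHF 554,000
  CHF 554,000 × 11% = CHF 60,940

Ordinary income tax:
  CHF 345,000 × 14% = CHF 48,300
  CHF 154,000 × 21% = CHF 32,340
  CHF 11,600 × 35% = CHF 4,060
  → CHF 84,700

CHF 84,700 > CHF 60,940, so the ordinary income tax governs.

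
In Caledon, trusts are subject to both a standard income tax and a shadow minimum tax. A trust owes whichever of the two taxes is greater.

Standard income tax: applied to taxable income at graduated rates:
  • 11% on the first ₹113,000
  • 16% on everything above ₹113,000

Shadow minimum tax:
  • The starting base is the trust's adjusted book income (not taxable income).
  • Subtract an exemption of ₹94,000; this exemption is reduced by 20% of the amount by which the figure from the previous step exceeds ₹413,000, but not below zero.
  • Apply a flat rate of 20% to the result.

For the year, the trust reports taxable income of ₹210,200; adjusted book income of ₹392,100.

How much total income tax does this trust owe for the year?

₹59,620

Standard income tax:
  ₹113,000 × 11% = ₹12,430
  ₹97,200 × 16% = ₹15,552
  → ₹27,982

Shadow minimum tax:
  Base (adjusted book income): ₹392,100
  Exemption: ₹392,100 ≤ ₹413,000, so full ₹94,000 applies
  Base: ₹392,100 − ₹94,000 = ₹298,100
  ₹298,100 × 20% = ₹59,620

₹59,620 > ₹27,982, so the shadow minimum tax is the binding amount.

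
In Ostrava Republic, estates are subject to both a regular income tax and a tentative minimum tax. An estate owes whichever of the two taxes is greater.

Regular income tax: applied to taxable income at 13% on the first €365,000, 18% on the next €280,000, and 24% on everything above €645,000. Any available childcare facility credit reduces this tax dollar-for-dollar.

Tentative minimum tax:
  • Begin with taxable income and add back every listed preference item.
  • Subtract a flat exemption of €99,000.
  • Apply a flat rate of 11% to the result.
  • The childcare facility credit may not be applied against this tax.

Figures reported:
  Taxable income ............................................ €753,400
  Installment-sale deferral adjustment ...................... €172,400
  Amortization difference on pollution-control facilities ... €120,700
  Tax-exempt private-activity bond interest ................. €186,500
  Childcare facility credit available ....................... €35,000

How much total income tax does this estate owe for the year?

€124,740

Tentative minimum tax:
  Adjusted income: €753,400 + €172,400 + €120,700 + €186,500 = €1,233,000
  Less exemption €99,000 → base €1,134,000
  €1,134,000 × 11% = €124,740

Regular income tax:
  €365,000 × 13% = €47,450
  €280,000 × 18% = €50,400
  €108,400 × 24% = €26,016
  → €123,866
  Less childcare facility credit €35,000 → €88,866

€124,740 > €88,866, so the tentative minimum tax is the binding amount.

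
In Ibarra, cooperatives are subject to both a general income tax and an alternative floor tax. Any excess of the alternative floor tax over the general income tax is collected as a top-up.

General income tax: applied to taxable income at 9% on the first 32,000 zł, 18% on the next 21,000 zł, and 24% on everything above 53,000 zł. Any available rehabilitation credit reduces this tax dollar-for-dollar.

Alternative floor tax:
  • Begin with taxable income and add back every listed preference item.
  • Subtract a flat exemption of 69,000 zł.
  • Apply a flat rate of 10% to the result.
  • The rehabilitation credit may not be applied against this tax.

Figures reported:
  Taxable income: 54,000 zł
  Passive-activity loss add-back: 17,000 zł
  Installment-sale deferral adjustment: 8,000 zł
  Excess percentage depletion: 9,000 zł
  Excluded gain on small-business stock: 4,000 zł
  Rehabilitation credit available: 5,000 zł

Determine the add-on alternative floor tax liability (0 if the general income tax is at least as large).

Alternative floor tax:
  Adjusted income: 54,000 zł + 17,000 zł + 8,000 zł + 9,000 zł + 4,000 zł = 92,000 zł
  Less exemption 69,000 zł → base 23,000 zł
  23,000 zł × 10% = 2,300 zł

General income tax:
  32,000 zł × 9% = 2,880 zł
  21,000 zł × 18% = 3,780 zł
  1,000 zł × 24% = 240 zł
  → 6,900 zł
  Less rehabilitation credit 5,000 zł → 1,900 zł

Excess of alternative floor tax over general income tax: 2,300 zł − 1,900 zł = 400 zł.

400 zł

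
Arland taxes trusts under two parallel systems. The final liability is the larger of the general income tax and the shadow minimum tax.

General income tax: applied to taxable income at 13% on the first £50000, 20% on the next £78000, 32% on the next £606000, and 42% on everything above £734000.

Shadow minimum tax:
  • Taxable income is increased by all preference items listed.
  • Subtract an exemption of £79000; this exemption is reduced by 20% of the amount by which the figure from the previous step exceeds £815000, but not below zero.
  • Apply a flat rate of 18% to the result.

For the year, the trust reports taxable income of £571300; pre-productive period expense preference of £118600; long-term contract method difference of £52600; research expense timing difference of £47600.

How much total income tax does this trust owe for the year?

Shadow minimum tax:
  Adjusted income: £571300 + £118600 + £52600 + £47600 = £790100
  Exemption: £790100 ≤ £815000, so full £79000 applies
  Base: £790100 − £79000 = £711100
  £711100 × 18% = £127998

General income tax:
  £50000 × 13% = £6500
  £78000 × 20% = £15600
  £443300 × 32% = £141856
  → £163956

£163956 > £127998, so the general income tax governs.

£163956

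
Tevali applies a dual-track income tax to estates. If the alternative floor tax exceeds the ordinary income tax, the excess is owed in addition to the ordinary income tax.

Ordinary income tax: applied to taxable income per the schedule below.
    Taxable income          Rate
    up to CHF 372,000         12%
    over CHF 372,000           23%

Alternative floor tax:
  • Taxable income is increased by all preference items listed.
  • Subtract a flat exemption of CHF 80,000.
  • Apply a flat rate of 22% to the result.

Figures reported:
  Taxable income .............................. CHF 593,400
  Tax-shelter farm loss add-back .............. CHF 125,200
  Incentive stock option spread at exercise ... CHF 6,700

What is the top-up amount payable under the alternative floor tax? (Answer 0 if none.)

CHF 46,404

Alternative floor tax:
  Adjusted income: CHF 593,400 + CHF 125,200 + CHF 6,700 = CHF 725,300
  Less exemption CHF 80,000 → base CHF 645,300
  CHF 645,300 × 22% = CHF 141,966

Ordinary income tax:
  CHF 372,000 × 12% = CHF 44,640
  CHF 221,400 × 23% = CHF 50,922
  → CHF 95,562

Excess of alternative floor tax over ordinary income tax: CHF 141,966 − CHF 95,562 = CHF 46,404.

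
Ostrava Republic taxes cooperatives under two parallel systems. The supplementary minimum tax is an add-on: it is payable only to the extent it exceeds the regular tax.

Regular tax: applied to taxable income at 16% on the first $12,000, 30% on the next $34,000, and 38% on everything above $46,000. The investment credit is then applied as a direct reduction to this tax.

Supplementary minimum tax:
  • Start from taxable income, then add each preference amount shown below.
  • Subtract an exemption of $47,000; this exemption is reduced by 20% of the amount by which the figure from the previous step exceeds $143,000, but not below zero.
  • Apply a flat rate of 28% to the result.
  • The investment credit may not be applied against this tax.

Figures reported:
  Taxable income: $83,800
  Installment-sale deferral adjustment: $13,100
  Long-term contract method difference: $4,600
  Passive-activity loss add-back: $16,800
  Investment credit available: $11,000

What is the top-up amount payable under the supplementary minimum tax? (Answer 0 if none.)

$4,480

Supplementary minimum tax:
  Adjusted income: $83,800 + $13,100 + $4,600 + $16,800 = $118,300
  Exemption: $118,300 ≤ $143,000, so full $47,000 applies
  Base: $118,300 − $47,000 = $71,300
  $71,300 × 28% = $19,964

Regular tax:
  $12,000 × 16% = $1,920
  $34,000 × 30% = $10,200
  $37,800 × 38% = $14,364
  → $26,484
  Less investment credit $11,000 → $15,484

Excess of supplementary minimum tax over regular tax: $19,964 − $15,484 = $4,480.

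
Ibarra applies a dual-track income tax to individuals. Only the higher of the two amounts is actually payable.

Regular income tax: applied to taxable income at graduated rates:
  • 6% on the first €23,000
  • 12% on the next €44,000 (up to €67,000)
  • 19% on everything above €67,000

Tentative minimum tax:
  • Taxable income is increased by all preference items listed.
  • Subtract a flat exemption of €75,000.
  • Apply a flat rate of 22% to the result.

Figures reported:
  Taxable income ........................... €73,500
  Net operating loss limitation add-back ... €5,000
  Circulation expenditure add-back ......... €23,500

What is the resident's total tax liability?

Tentative minimum tax:
  Adjusted income: €73,500 + €5,000 + €23,500 = €102,000
  Less exemption €75,000 → base €27,000
  €27,000 × 22% = €5,940

Regular income tax:
  €23,000 × 6% = €1,380
  €44,000 × 12% = €5,280
  €6,500 × 19% = €1,235
  → €7,895

€7,895 > €5,940, so the regular income tax governs.

€7,895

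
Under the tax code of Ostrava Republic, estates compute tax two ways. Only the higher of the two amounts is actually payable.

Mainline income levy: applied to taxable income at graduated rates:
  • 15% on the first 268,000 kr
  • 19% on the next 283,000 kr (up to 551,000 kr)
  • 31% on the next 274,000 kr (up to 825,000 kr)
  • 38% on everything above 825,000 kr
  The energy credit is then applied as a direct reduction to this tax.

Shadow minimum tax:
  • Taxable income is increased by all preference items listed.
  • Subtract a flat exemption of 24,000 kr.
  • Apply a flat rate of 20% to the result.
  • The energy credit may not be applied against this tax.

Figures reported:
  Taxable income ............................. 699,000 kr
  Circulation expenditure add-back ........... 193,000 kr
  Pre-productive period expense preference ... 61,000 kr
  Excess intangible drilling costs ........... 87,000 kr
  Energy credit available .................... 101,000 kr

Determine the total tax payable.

Shadow minimum tax:
  Adjusted income: 699,000 kr + 193,000 kr + 61,000 kr + 87,000 kr = 1,040,000 kr
  Less exemption 24,000 kr → base 1,016,000 kr
  1,016,000 kr × 20% = 203,200 kr

Mainline income levy:
  268,000 kr × 15% = 40,200 kr
  283,000 kr × 19% = 53,770 kr
  148,000 kr × 31% = 45,880 kr
  → 139,850 kr
  Less energy credit 101,000 kr → 38,850 kr

203,200 kr > 38,850 kr, so the shadow minimum tax is the binding amount.

203,200 kr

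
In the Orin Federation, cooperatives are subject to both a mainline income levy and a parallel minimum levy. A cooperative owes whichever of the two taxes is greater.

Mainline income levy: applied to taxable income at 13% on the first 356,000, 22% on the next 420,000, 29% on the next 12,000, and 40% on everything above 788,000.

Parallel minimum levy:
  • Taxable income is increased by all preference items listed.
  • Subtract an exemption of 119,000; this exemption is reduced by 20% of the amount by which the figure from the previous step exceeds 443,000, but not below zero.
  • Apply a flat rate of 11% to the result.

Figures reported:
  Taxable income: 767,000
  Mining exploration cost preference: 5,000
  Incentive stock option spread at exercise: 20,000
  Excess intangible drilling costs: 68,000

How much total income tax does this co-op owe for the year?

136,700

Mainline income levy:
  356,000 × 13% = 46,280
  411,000 × 22% = 90,420
  → 136,700

Parallel minimum levy:
  Adjusted income: 767,000 + 5,000 + 20,000 + 68,000 = 860,000
  Exemption: 119,000 − 20% × (860,000 − 443,000) = 119,000 − 83,400 = 35,600
  Base: 860,000 − 35,600 = 824,400
  824,400 × 11% = 90,684

136,700 > 90,684, so the mainline income levy governs.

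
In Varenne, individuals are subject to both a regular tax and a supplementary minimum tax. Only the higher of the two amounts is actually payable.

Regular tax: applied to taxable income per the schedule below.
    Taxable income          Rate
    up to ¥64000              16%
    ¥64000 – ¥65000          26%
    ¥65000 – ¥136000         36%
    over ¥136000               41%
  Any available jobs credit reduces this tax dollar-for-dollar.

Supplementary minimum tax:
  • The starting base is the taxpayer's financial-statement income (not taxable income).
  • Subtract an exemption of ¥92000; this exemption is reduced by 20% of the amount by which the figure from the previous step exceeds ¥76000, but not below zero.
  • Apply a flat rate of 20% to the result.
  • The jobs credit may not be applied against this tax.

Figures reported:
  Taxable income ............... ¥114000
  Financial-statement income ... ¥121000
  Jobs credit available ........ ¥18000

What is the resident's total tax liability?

¥10140

Regular tax:
  ¥64000 × 16% = ¥10240
  ¥1000 × 26% = ¥260
  ¥49000 × 36% = ¥17640
  → ¥28140
  Less jobs credit ¥18000 → ¥10140

Supplementary minimum tax:
  Base (financial-statement income): ¥121000
  Exemption: ¥92000 − 20% × (¥121000 − ¥76000) = ¥92000 − ¥9000 = ¥83000
  Base: ¥121000 − ¥83000 = ¥38000
  ¥38000 × 20% = ¥7600

¥10140 > ¥7600, so the regular tax governs.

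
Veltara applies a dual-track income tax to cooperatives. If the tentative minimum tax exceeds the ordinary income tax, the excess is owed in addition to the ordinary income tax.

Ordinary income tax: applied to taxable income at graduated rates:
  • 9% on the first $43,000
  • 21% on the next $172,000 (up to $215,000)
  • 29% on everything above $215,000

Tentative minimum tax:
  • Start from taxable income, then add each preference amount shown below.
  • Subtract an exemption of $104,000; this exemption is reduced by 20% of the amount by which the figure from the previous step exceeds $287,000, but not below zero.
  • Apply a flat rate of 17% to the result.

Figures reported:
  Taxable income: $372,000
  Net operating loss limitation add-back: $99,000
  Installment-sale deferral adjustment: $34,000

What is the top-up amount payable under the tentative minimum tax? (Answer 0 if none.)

$0

Tentative minimum tax:
  Adjusted income: $372,000 + $99,000 + $34,000 = $505,000
  Exemption: $104,000 − 20% × ($505,000 − $287,000) = $104,000 − $43,600 = $60,400
  Base: $505,000 − $60,400 = $444,600
  $444,600 × 17% = $75,582

Ordinary income tax:
  $43,000 × 9% = $3,870
  $172,000 × 21% = $36,120
  $157,000 × 29% = $45,530
  → $85,520

$75,582 ≤ $85,520, so no add-on is due.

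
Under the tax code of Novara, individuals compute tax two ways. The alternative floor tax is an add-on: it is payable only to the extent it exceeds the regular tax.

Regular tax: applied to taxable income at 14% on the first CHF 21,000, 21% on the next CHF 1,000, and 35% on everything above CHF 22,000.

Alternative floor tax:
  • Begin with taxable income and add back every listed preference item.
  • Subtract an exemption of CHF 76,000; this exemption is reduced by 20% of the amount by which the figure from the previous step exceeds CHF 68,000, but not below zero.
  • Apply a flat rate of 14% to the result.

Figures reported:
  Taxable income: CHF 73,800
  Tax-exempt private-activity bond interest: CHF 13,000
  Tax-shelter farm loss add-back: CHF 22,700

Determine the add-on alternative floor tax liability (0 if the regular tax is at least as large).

Alternative floor tax:
  Adjusted income: CHF 73,800 + CHF 13,000 + CHF 22,700 = CHF 109,500
  Exemption: CHF 76,000 − 20% × (CHF 109,500 − CHF 68,000) = CHF 76,000 − CHF 8,300 = CHF 67,700
  Base: CHF 109,500 − CHF 67,700 = CHF 41,800
  CHF 41,800 × 14% = CHF 5,852

Regular tax:
  CHF 21,000 × 14% = CHF 2,940
  CHF 1,000 × 21% = CHF 210
  CHF 51,800 × 35% = CHF 18,130
  → CHF 21,280

CHF 5,852 ≤ CHF 21,280, so no add-on is due.

CHF 0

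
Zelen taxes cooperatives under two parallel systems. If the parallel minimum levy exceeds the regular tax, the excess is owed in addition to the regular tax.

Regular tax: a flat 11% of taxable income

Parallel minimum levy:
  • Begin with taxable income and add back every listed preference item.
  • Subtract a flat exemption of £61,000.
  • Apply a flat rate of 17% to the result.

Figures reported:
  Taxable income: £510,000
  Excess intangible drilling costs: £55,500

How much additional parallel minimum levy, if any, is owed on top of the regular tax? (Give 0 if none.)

£29,665

Parallel minimum levy:
  Adjusted income: £510,000 + £55,500 = £565,500
  Less exemption £61,000 → base £504,500
  £504,500 × 17% = £85,765

Regular tax:
  £510,000 × 11% = £56,100

Excess of parallel minimum levy over regular tax: £85,765 − £56,100 = £29,665.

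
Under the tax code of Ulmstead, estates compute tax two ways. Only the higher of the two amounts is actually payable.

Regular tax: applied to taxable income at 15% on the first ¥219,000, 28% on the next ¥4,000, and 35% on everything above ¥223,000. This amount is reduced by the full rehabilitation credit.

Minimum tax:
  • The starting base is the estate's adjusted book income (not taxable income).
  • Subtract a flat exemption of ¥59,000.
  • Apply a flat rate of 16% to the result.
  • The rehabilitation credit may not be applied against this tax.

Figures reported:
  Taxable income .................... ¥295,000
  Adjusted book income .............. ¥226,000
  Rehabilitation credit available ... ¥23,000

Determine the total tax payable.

Regular tax:
  ¥219,000 × 15% = ¥32,850
  ¥4,000 × 28% = ¥1,120
  ¥72,000 × 35% = ¥25,200
  → ¥59,170
  Less rehabilitation credit ¥23,000 → ¥36,170

Minimum tax:
  Base (adjusted book income): ¥226,000
  Less exemption ¥59,000 → base ¥167,000
  ¥167,000 × 16% = ¥26,720

¥36,170 > ¥26,720, so the regular tax governs.

¥36,170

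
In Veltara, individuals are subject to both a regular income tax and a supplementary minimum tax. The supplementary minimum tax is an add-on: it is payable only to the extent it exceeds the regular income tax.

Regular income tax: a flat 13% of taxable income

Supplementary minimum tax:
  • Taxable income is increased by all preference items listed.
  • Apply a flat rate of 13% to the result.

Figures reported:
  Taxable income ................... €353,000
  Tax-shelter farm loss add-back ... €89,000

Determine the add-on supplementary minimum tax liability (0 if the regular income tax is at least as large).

€11,570

Regular income tax:
  €353,000 × 13% = €45,890

Supplementary minimum tax:
  Adjusted income: €353,000 + €89,000 = €442,000
  €442,000 × 13% = €57,460

Excess of supplementary minimum tax over regular income tax: €57,460 − €45,890 = €11,570.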